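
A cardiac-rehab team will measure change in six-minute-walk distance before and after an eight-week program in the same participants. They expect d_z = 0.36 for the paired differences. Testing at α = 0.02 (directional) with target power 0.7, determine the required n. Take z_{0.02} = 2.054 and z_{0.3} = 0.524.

For a paired (one-sample on differences) test: n = ((z_{α} + z_β) / d)².
z_{α} + z_β = 2.054 + 0.524 = 2.578.
n = (2.578 / 0.36)² = 7.161² = 51.28.
Round up.

n = 52 pairs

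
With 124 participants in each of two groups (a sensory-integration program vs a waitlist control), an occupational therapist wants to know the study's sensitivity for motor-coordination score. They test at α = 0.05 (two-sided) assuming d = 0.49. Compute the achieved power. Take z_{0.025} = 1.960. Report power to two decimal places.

For two equal groups, power = Φ(d·√(n/2) − z_{α/2}).
d·√(n/2) = 0.49 × √(124/2) = 0.49 × 7.874 = 3.858.
z_β = 3.858 − 1.960 = 1.898.
Power = Φ(1.898) = 0.971.

power ≈ 0.97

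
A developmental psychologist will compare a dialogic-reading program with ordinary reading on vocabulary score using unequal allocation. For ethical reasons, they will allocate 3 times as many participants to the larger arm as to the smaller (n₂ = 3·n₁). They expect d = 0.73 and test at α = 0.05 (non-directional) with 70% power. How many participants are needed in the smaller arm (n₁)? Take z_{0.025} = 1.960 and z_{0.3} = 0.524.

With allocation ratio k = n₂/n₁ = 3, Var(x̄₁−x̄₂) = σ²(1/n₁ + 1/(k·n₁)) = σ²·(k+1)/(k·n₁).
So n₁ = (1 + 1/k)·((z_{α/2} + z_β)/d)² = 1.333 × (2.484/0.73)².
n₁ = 1.333 × 11.58 = 15.4.
Round up: n₁ = 16, giving n₂ = 3 × 16 = 48.

n₁ = 16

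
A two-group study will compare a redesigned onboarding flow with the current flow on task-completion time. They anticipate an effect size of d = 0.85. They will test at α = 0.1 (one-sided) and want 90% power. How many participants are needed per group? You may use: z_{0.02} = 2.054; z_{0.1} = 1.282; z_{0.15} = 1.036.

n = 19 per group

For two independent groups with equal n: n = 2·((z_{α} + z_β) / d)².
z_{α} + z_β = 1.282 + 1.282 = 2.564.
n = 2 × (2.564 / 0.85)² = 2 × 3.016² = 2 × 9.10 = 18.2.
Round up to the next whole participant.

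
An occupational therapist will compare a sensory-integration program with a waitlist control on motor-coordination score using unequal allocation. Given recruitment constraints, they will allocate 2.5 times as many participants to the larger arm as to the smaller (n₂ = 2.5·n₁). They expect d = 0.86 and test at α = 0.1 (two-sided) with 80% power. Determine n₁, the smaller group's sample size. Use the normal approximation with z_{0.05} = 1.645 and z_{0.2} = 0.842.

With allocation ratio k = n₂/n₁ = 2.5, Var(x̄₁−x̄₂) = σ²(1/n₁ + 1/(k·n₁)) = σ²·(k+1)/(k·n₁).
So n₁ = (1 + 1/k)·((z_{α/2} + z_β)/d)² = 1.400 × (2.487/0.86)².
n₁ = 1.400 × 8.36 = 11.7.
Round up: n₁ = 12, giving n₂ = 2.5 × 12 = 30.

n₁ = 12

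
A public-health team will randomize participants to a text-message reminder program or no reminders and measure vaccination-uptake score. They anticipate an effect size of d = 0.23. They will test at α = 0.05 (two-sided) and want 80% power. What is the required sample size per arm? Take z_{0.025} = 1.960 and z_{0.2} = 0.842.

n = 297 per group

For two independent groups with equal n: n = 2·((z_{α/2} + z_β) / d)².
z_{α/2} + z_β = 1.960 + 0.842 = 2.802.
n = 2 × (2.802 / 0.23)² = 2 × 12.183² = 2 × 148.42 = 296.8.
Round up to the next whole participant.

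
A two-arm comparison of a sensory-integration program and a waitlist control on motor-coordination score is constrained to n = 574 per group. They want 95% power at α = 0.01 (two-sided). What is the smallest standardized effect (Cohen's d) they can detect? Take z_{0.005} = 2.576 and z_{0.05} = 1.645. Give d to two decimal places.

d_min ≈ 0.25

For two independent groups of n = 574 each: d_min = (z_{α/2} + z_β)·√(2/n).
z-sum = 2.576 + 1.645 = 4.221.
d_min = 4.221 × √(2/574) = 4.221 × 0.0590 = 0.249.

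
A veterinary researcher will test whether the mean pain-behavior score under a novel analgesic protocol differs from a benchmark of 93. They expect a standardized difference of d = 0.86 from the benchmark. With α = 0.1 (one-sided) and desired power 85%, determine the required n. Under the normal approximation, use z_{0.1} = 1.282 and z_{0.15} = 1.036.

For a one-sample test: n = ((z_{α} + z_β) / d)².
z_{α} + z_β = 1.282 + 1.036 = 2.318.
n = (2.318 / 0.86)² = 2.695² = 7.26.
Round up.

n = 8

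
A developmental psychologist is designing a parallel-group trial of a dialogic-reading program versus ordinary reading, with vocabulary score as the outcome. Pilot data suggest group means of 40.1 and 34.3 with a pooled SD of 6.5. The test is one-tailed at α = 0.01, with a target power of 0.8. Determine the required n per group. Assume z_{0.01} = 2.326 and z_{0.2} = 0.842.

Cohen's d = |M₁ − M₂| / SD_pooled = |40.1 − 34.3| / 6.5 = 5.8 / 6.5 = 0.892.
For two independent groups with equal n: n = 2·((z_{α} + z_β) / d)².
z_{α} + z_β = 2.326 + 0.842 = 3.168.
n = 2 × (3.168 / 0.892)² = 2 × 3.552² = 2 × 12.61 = 25.2.
Round up to the next whole participant.

n = 26 per group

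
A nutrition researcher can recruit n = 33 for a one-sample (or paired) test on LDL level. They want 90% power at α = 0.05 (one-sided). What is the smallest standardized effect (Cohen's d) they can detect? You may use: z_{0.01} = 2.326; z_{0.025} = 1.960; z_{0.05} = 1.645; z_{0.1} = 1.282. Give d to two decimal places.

d_min ≈ 0.51

For a single sample (or paired design) of n = 33: d_min = (z_{α} + z_β)/√n.
z-sum = 1.645 + 1.282 = 2.927.
d_min = 2.927 / √33 = 2.927 / 5.745 = 0.510.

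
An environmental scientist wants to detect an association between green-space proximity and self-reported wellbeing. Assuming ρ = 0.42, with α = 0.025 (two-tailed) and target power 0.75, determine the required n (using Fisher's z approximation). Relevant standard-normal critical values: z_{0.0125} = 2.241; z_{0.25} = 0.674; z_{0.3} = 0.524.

n = 46

Fisher's z: C = ½·ln((1+r)/(1−r)) = ½·ln(2.4483) = 0.4477.
n = ((z_{α/2} + z_β)/C)² + 3.
(2.241 + 0.674) / 0.4477 = 2.915 / 0.4477 = 6.511.
n = 6.511² + 3 = 42.39 + 3 = 45.4.
Round up.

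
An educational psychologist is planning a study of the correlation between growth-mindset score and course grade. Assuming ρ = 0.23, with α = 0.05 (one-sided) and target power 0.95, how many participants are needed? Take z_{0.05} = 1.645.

Fisher's z: C = ½·ln((1+r)/(1−r)) = ½·ln(1.5974) = 0.2342.
n = ((z_{α} + z_β)/C)² + 3.
(1.645 + 1.645) / 0.2342 = 3.290 / 0.2342 = 14.048.
n = 14.048² + 3 = 197.34 + 3 = 200.3.
Round up.

n = 201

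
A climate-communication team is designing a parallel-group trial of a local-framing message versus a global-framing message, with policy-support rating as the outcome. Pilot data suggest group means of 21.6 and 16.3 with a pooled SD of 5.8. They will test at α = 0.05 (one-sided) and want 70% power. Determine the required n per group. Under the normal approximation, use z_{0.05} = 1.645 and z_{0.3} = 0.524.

n = 12 per group

Cohen's d = |M₁ − M₂| / SD_pooled = |21.6 − 16.3| / 5.8 = 5.3 / 5.8 = 0.914.
For two independent groups with equal n: n = 2·((z_{α} + z_β) / d)².
z_{α} + z_β = 1.645 + 0.524 = 2.169.
n = 2 × (2.169 / 0.914)² = 2 × 2.373² = 2 × 5.63 = 11.3.
Round up to the next whole participant.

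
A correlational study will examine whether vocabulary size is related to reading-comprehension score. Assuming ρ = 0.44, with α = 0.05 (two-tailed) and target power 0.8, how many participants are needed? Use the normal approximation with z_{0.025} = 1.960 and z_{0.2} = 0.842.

Fisher's z: C = ½·ln((1+r)/(1−r)) = ½·ln(2.5714) = 0.4722.
n = ((z_{α/2} + z_β)/C)² + 3.
(1.960 + 0.842) / 0.4722 = 2.802 / 0.4722 = 5.934.
n = 5.934² + 3 = 35.21 + 3 = 38.2.
Round up.

n = 39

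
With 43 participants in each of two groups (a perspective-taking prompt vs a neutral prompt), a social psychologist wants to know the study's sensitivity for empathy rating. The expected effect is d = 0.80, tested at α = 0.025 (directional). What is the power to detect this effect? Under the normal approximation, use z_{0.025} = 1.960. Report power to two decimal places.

For two equal groups, power = Φ(d·√(n/2) − z_{α}).
d·√(n/2) = 0.80 × √(43/2) = 0.80 × 4.637 = 3.709.
z_β = 3.709 − 1.960 = 1.749.
Power = Φ(1.749) = 0.960.

power ≈ 0.96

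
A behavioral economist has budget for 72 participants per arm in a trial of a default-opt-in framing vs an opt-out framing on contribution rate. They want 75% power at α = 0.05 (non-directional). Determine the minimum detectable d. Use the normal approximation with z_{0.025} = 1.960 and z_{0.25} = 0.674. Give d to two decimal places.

For two independent groups of n = 72 each: d_min = (z_{α/2} + z_β)·√(2/n).
z-sum = 1.960 + 0.674 = 2.634.
d_min = 2.634 × √(2/72) = 2.634 × 0.1667 = 0.439.

d_min ≈ 0.44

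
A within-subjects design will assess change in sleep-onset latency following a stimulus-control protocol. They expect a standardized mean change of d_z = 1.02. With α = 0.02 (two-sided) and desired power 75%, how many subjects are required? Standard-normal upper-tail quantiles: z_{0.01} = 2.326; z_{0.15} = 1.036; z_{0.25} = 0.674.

For a paired (one-sample on differences) test: n = ((z_{α/2} + z_β) / d)².
z_{α/2} + z_β = 2.326 + 0.674 = 3.000.
n = (3.000 / 1.02)² = 2.941² = 8.65.
Round up.

n = 9 pairs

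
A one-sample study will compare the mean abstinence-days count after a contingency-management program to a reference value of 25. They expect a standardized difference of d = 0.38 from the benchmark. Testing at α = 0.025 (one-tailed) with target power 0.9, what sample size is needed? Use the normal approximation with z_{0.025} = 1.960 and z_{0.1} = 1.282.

For a one-sample test: n = ((z_{α} + z_β) / d)².
z_{α} + z_β = 1.960 + 1.282 = 3.242.
n = (3.242 / 0.38)² = 8.532² = 72.79.
Round up.

n = 73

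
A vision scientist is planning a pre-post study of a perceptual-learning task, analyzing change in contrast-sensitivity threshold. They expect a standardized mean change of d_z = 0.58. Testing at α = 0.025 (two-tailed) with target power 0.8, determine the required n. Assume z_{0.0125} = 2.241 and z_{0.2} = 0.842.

For a paired (one-sample on differences) test: n = ((z_{α/2} + z_β) / d)².
z_{α/2} + z_β = 2.241 + 0.842 = 3.083.
n = (3.083 / 0.58)² = 5.316² = 28.25.
Round up.

n = 29 pairs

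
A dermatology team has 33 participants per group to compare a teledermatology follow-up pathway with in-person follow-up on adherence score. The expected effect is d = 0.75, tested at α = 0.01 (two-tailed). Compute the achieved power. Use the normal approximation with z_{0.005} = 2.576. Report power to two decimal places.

For two equal groups, power = Φ(d·√(n/2) − z_{α/2}).
d·√(n/2) = 0.75 × √(33/2) = 0.75 × 4.062 = 3.047.
z_β = 3.047 − 2.576 = 0.471.
Power = Φ(0.471) = 0.681.

power ≈ 0.68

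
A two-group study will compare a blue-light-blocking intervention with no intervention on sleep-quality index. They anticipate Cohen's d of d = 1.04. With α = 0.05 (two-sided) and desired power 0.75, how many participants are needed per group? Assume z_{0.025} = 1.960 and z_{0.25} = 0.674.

For two independent groups with equal n: n = 2·((z_{α/2} + z_β) / d)².
z_{α/2} + z_β = 1.960 + 0.674 = 2.634.
n = 2 × (2.634 / 1.04)² = 2 × 2.533² = 2 × 6.41 = 12.8.
Round up to the next whole participant.

n = 13 per group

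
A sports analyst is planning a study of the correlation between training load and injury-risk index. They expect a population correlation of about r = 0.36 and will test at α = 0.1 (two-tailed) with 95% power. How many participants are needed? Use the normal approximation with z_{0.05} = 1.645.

Fisher's z: C = ½·ln((1+r)/(1−r)) = ½·ln(2.1250) = 0.3769.
n = ((z_{α/2} + z_β)/C)² + 3.
(1.645 + 1.645) / 0.3769 = 3.290 / 0.3769 = 8.729.
n = 8.729² + 3 = 76.20 + 3 = 79.2.
Round up.

n = 80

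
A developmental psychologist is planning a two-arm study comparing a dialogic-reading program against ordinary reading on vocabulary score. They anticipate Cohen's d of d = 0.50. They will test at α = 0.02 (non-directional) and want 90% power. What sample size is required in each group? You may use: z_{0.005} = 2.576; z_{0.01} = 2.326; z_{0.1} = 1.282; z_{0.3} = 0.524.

For two independent groups with equal n: n = 2·((z_{α/2} + z_β) / d)².
z_{α/2} + z_β = 2.326 + 1.282 = 3.608.
n = 2 × (3.608 / 0.50)² = 2 × 7.216² = 2 × 52.07 = 104.1.
Round up to the next whole participant.

n = 105 per group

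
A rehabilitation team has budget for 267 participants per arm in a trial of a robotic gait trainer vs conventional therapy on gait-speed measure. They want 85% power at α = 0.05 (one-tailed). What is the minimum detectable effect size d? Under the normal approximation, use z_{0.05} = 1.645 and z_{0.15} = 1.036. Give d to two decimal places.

For two independent groups of n = 267 each: d_min = (z_{α} + z_β)·√(2/n).
z-sum = 1.645 + 1.036 = 2.681.
d_min = 2.681 × √(2/267) = 2.681 × 0.0865 = 0.232.

d_min ≈ 0.23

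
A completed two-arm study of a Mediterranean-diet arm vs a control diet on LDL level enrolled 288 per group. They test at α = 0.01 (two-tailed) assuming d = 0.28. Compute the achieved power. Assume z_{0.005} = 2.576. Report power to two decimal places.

For two equal groups, power = Φ(d·√(n/2) − z_{α/2}).
d·√(n/2) = 0.28 × √(288/2) = 0.28 × 12.000 = 3.360.
z_β = 3.360 − 2.576 = 0.784.
Power = Φ(0.784) = 0.783.

power ≈ 0.78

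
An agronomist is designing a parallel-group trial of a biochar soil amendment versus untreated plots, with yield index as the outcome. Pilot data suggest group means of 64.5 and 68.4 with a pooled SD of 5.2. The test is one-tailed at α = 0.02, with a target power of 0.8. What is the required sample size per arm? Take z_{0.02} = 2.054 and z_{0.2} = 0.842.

Cohen's d = |M₁ − M₂| / SD_pooled = |64.5 − 68.4| / 5.2 = 3.9 / 5.2 = 0.750.
For two independent groups with equal n: n = 2·((z_{α} + z_β) / d)².
z_{α} + z_β = 2.054 + 0.842 = 2.896.
n = 2 × (2.896 / 0.750)² = 2 × 3.861² = 2 × 14.91 = 29.8.
Round up to the next whole participant.

n = 30 per group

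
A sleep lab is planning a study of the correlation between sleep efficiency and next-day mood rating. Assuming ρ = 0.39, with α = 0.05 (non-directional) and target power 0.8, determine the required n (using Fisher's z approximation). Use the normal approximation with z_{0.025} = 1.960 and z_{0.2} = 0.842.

Fisher's z: C = ½·ln((1+r)/(1−r)) = ½·ln(2.2787) = 0.4118.
n = ((z_{α/2} + z_β)/C)² + 3.
(1.960 + 0.842) / 0.4118 = 2.802 / 0.4118 = 6.804.
n = 6.804² + 3 = 46.30 + 3 = 49.3.
Round up.

n = 50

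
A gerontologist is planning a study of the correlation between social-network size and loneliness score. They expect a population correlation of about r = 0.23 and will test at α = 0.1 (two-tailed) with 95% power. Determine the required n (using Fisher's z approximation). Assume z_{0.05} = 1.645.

n = 201

Fisher's z: C = ½·ln((1+r)/(1−r)) = ½·ln(1.5974) = 0.2342.
n = ((z_{α/2} + z_β)/C)² + 3.
(1.645 + 1.645) / 0.2342 = 3.290 / 0.2342 = 14.048.
n = 14.048² + 3 = 197.34 + 3 = 200.3.
Round up.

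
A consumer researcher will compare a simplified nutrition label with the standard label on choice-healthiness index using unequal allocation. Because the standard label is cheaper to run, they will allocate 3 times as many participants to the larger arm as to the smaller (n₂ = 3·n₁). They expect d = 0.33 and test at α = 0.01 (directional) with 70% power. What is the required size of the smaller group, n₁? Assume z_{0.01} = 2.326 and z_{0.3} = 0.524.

n₁ = 100

With allocation ratio k = n₂/n₁ = 3, Var(x̄₁−x̄₂) = σ²(1/n₁ + 1/(k·n₁)) = σ²·(k+1)/(k·n₁).
So n₁ = (1 + 1/k)·((z_{α} + z_β)/d)² = 1.333 × (2.850/0.33)².
n₁ = 1.333 × 74.59 = 99.4.
Round up: n₁ = 100, giving n₂ = 3 × 100 = 300.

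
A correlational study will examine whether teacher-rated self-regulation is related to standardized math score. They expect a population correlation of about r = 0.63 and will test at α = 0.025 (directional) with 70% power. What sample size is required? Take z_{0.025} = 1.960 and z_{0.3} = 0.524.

Fisher's z: C = ½·ln((1+r)/(1−r)) = ½·ln(4.4054) = 0.7414.
n = ((z_{α} + z_β)/C)² + 3.
(1.960 + 0.524) / 0.7414 = 2.484 / 0.7414 = 3.350.
n = 3.350² + 3 = 11.23 + 3 = 14.2.
Round up.

n = 15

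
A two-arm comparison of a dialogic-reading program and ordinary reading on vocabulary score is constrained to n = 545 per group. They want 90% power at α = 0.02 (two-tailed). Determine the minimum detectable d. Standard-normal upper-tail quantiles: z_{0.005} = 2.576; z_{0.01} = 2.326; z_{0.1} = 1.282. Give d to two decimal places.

For two independent groups of n = 545 each: d_min = (z_{α/2} + z_β)·√(2/n).
z-sum = 2.326 + 1.282 = 3.608.
d_min = 3.608 × √(2/545) = 3.608 × 0.0606 = 0.219.

d_min ≈ 0.22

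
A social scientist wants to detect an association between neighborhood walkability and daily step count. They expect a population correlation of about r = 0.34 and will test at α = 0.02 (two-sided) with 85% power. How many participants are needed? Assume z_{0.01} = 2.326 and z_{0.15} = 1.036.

Fisher's z: C = ½·ln((1+r)/(1−r)) = ½·ln(2.0303) = 0.3541.
n = ((z_{α/2} + z_β)/C)² + 3.
(2.326 + 1.036) / 0.3541 = 3.362 / 0.3541 = 9.494.
n = 9.494² + 3 = 90.15 + 3 = 93.1.
Round up.

n = 94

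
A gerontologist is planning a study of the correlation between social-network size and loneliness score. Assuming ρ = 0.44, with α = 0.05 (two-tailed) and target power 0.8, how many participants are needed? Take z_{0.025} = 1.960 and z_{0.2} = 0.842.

n = 39

Fisher's z: C = ½·ln((1+r)/(1−r)) = ½·ln(2.5714) = 0.4722.
n = ((z_{α/2} + z_β)/C)² + 3.
(1.960 + 0.842) / 0.4722 = 2.802 / 0.4722 = 5.934.
n = 5.934² + 3 = 35.21 + 3 = 38.2.
Round up.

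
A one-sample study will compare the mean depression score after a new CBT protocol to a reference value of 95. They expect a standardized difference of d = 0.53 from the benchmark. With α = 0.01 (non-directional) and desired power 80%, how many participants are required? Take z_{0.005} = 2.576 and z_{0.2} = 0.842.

For a one-sample test: n = ((z_{α/2} + z_β) / d)².
z_{α/2} + z_β = 2.576 + 0.842 = 3.418.
n = (3.418 / 0.53)² = 6.449² = 41.59.
Round up.

n = 42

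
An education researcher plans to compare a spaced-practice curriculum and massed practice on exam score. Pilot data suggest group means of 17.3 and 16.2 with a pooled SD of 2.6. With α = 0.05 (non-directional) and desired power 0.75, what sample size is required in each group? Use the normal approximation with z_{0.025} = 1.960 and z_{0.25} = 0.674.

Cohen's d = |M₁ − M₂| / SD_pooled = |17.3 − 16.2| / 2.6 = 1.1 / 2.6 = 0.423.
For two independent groups with equal n: n = 2·((z_{α/2} + z_β) / d)².
z_{α/2} + z_β = 1.960 + 0.674 = 2.634.
n = 2 × (2.634 / 0.423)² = 2 × 6.227² = 2 × 38.77 = 77.5.
Round up to the next whole participant.

n = 78 per group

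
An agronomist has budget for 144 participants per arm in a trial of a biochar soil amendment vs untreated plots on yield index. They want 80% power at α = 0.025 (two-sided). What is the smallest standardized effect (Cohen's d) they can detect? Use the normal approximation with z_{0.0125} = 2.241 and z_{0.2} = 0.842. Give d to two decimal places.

For two independent groups of n = 144 each: d_min = (z_{α/2} + z_β)·√(2/n).
z-sum = 2.241 + 0.842 = 3.083.
d_min = 3.083 × √(2/144) = 3.083 × 0.1179 = 0.363.

d_min ≈ 0.36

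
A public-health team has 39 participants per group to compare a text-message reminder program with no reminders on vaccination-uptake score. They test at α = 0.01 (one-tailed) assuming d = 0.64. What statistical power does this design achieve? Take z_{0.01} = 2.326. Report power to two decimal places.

For two equal groups, power = Φ(d·√(n/2) − z_{α}).
d·√(n/2) = 0.64 × √(39/2) = 0.64 × 4.416 = 2.826.
z_β = 2.826 − 2.326 = 0.500.
Power = Φ(0.500) = 0.692.

power ≈ 0.69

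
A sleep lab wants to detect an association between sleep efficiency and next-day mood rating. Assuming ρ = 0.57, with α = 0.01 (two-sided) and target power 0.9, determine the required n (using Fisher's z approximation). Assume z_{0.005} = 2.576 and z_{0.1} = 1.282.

Fisher's z: C = ½·ln((1+r)/(1−r)) = ½·ln(3.6512) = 0.6475.
n = ((z_{α/2} + z_β)/C)² + 3.
(2.576 + 1.282) / 0.6475 = 3.858 / 0.6475 = 5.958.
n = 5.958² + 3 = 35.50 + 3 = 38.5.
Round up.

n = 39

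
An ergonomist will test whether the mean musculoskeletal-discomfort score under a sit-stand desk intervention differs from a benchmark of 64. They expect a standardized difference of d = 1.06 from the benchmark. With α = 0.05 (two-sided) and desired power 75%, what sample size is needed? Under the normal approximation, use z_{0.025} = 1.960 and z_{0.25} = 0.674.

n = 7

For a one-sample test: n = ((z_{α/2} + z_β) / d)².
z_{α/2} + z_β = 1.960 + 0.674 = 2.634.
n = (2.634 / 1.06)² = 2.485² = 6.17.
Round up.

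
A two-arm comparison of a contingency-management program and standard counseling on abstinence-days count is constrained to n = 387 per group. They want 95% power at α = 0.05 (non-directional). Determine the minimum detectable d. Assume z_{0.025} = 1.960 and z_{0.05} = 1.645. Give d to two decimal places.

d_min ≈ 0.26

For two independent groups of n = 387 each: d_min = (z_{α/2} + z_β)·√(2/n).
z-sum = 1.960 + 1.645 = 3.605.
d_min = 3.605 × √(2/387) = 3.605 × 0.0719 = 0.259.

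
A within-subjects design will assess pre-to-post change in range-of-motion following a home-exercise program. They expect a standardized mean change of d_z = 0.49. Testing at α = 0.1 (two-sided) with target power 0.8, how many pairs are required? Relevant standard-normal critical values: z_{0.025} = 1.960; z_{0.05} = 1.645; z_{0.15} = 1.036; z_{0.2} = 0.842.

For a paired (one-sample on differences) test: n = ((z_{α/2} + z_β) / d)².
z_{α/2} + z_β = 1.645 + 0.842 = 2.487.
n = (2.487 / 0.49)² = 5.076² = 25.76.
Round up.

n = 26 pairs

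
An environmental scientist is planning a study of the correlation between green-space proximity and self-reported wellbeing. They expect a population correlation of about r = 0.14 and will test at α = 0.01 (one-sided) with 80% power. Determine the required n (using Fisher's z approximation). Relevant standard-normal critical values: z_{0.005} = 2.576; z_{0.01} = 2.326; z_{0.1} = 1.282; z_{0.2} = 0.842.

n = 509

Fisher's z: C = ½·ln((1+r)/(1−r)) = ½·ln(1.3256) = 0.1409.
n = ((z_{α} + z_β)/C)² + 3.
(2.326 + 0.842) / 0.1409 = 3.168 / 0.1409 = 22.484.
n = 22.484² + 3 = 505.53 + 3 = 508.5.
Round up.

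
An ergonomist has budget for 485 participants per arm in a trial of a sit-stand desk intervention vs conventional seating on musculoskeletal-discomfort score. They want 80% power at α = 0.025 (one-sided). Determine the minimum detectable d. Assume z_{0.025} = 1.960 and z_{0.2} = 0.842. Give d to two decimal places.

d_min ≈ 0.18

For two independent groups of n = 485 each: d_min = (z_{α} + z_β)·√(2/n).
z-sum = 1.960 + 0.842 = 2.802.
d_min = 2.802 × √(2/485) = 2.802 × 0.0642 = 0.180.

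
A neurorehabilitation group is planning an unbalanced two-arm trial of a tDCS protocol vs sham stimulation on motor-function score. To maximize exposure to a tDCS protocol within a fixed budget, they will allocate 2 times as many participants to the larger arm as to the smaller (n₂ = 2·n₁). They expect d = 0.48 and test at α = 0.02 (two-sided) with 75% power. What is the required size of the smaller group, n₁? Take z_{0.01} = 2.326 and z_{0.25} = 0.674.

With allocation ratio k = n₂/n₁ = 2, Var(x̄₁−x̄₂) = σ²(1/n₁ + 1/(k·n₁)) = σ²·(k+1)/(k·n₁).
So n₁ = (1 + 1/k)·((z_{α/2} + z_β)/d)² = 1.500 × (3.000/0.48)².
n₁ = 1.500 × 39.06 = 58.6.
Round up: n₁ = 59, giving n₂ = 2 × 59 = 118.

n₁ = 59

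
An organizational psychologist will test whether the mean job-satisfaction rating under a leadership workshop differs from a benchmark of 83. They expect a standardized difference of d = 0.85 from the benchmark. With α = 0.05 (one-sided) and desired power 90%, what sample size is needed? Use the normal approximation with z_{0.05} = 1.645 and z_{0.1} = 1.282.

n = 12

For a one-sample test: n = ((z_{α} + z_β) / d)².
z_{α} + z_β = 1.645 + 1.282 = 2.927.
n = (2.927 / 0.85)² = 3.444² = 11.86.
Round up.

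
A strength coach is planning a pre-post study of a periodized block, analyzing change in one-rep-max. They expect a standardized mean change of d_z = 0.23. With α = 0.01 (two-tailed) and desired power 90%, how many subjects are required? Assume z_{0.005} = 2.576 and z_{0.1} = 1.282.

n = 282 pairs

For a paired (one-sample on differences) test: n = ((z_{α/2} + z_β) / d)².
z_{α/2} + z_β = 2.576 + 1.282 = 3.858.
n = (3.858 / 0.23)² = 16.774² = 281.36.
Round up.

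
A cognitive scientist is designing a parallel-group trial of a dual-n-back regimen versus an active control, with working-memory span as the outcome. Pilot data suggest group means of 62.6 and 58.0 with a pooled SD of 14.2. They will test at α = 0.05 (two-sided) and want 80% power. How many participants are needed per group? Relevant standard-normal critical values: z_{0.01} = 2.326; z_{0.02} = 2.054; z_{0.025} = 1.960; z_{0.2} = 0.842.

Cohen's d = |M₁ − M₂| / SD_pooled = |62.6 − 58.0| / 14.2 = 4.6 / 14.2 = 0.324.
For two independent groups with equal n: n = 2·((z_{α/2} + z_β) / d)².
z_{α/2} + z_β = 1.960 + 0.842 = 2.802.
n = 2 × (2.802 / 0.324)² = 2 × 8.648² = 2 × 74.79 = 149.6.
Round up to the next whole participant.

n = 150 per group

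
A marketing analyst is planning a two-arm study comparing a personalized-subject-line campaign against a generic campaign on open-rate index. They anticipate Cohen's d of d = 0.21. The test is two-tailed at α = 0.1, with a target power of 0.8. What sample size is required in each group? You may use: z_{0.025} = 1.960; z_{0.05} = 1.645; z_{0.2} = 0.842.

n = 281 per group

For two independent groups with equal n: n = 2·((z_{α/2} + z_β) / d)².
z_{α/2} + z_β = 1.645 + 0.842 = 2.487.
n = 2 × (2.487 / 0.21)² = 2 × 11.843² = 2 × 140.25 = 280.5.
Round up to the next whole participant.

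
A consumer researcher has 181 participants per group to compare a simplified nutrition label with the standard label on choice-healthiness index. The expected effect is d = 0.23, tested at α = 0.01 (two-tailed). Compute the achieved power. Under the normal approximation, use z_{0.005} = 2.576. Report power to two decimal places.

power ≈ 0.35

For two equal groups, power = Φ(d·√(n/2) − z_{α/2}).
d·√(n/2) = 0.23 × √(181/2) = 0.23 × 9.513 = 2.188.
z_β = 2.188 − 2.576 = -0.388.
Power = Φ(-0.388) = 0.349.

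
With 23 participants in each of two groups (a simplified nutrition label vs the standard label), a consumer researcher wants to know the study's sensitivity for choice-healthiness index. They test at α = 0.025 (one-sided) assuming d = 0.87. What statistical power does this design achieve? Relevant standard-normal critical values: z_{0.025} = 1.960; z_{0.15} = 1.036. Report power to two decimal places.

power ≈ 0.84

For two equal groups, power = Φ(d·√(n/2) − z_{α}).
d·√(n/2) = 0.87 × √(23/2) = 0.87 × 3.391 = 2.950.
z_β = 2.950 − 1.960 = 0.990.
Power = Φ(0.990) = 0.839.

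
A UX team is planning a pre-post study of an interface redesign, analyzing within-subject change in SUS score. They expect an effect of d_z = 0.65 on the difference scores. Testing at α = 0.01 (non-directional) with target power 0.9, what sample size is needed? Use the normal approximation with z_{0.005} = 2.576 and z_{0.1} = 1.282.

For a paired (one-sample on differences) test: n = ((z_{α/2} + z_β) / d)².
z_{α/2} + z_β = 2.576 + 1.282 = 3.858.
n = (3.858 / 0.65)² = 5.935² = 35.23.
Round up.

n = 36 pairs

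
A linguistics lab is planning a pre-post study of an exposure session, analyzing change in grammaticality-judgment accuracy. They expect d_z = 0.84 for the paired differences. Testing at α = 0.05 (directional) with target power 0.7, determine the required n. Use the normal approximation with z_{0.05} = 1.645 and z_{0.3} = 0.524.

n = 7 pairs

For a paired (one-sample on differences) test: n = ((z_{α} + z_β) / d)².
z_{α} + z_β = 1.645 + 0.524 = 2.169.
n = (2.169 / 0.84)² = 2.582² = 6.67.
Round up.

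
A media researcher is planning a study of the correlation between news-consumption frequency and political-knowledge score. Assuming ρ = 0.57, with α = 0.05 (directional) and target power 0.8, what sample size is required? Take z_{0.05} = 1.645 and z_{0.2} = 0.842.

n = 18

Fisher's z: C = ½·ln((1+r)/(1−r)) = ½·ln(3.6512) = 0.6475.
n = ((z_{α} + z_β)/C)² + 3.
(1.645 + 0.842) / 0.6475 = 2.487 / 0.6475 = 3.841.
n = 3.841² + 3 = 14.75 + 3 = 17.8.
Round up.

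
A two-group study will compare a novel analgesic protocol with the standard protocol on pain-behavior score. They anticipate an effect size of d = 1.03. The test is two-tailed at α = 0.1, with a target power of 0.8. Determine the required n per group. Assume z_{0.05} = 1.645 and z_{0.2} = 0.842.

For two independent groups with equal n: n = 2·((z_{α/2} + z_β) / d)².
z_{α/2} + z_β = 1.645 + 0.842 = 2.487.
n = 2 × (2.487 / 1.03)² = 2 × 2.415² = 2 × 5.83 = 11.7.
Round up to the next whole participant.

n = 12 per group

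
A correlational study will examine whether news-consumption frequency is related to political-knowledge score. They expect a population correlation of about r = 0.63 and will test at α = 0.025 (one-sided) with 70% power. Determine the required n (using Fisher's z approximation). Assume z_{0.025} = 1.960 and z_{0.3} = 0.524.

n = 15

Fisher's z: C = ½·ln((1+r)/(1−r)) = ½·ln(4.4054) = 0.7414.
n = ((z_{α} + z_β)/C)² + 3.
(1.960 + 0.524) / 0.7414 = 2.484 / 0.7414 = 3.350.
n = 3.350² + 3 = 11.23 + 3 = 14.2.
Round up.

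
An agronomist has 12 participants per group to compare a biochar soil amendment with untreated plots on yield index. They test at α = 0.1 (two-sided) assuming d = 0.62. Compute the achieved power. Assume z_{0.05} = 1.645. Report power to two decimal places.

power ≈ 0.45

For two equal groups, power = Φ(d·√(n/2) − z_{α/2}).
d·√(n/2) = 0.62 × √(12/2) = 0.62 × 2.449 = 1.519.
z_β = 1.519 − 1.645 = -0.126.
Power = Φ(-0.126) = 0.450.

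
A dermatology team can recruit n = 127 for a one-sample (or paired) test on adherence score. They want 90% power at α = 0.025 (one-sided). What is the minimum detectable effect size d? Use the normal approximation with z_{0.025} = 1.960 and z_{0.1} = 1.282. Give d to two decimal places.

d_min ≈ 0.29

For a single sample (or paired design) of n = 127: d_min = (z_{α} + z_β)/√n.
z-sum = 1.960 + 1.282 = 3.242.
d_min = 3.242 / √127 = 3.242 / 11.269 = 0.288.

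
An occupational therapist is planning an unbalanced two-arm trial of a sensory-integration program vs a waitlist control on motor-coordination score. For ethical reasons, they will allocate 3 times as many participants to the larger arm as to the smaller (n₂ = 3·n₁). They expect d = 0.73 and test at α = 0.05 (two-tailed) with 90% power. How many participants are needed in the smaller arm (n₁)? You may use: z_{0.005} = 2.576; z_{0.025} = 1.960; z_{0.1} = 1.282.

n₁ = 27

With allocation ratio k = n₂/n₁ = 3, Var(x̄₁−x̄₂) = σ²(1/n₁ + 1/(k·n₁)) = σ²·(k+1)/(k·n₁).
So n₁ = (1 + 1/k)·((z_{α/2} + z_β)/d)² = 1.333 × (3.242/0.73)².
n₁ = 1.333 × 19.72 = 26.3.
Round up: n₁ = 27, giving n₂ = 3 × 27 = 81.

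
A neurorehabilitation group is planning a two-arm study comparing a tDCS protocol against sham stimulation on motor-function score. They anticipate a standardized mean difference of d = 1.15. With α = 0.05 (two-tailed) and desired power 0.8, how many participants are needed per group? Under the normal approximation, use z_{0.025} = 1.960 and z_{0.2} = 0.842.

For two independent groups with equal n: n = 2·((z_{α/2} + z_β) / d)².
z_{α/2} + z_β = 1.960 + 0.842 = 2.802.
n = 2 × (2.802 / 1.15)² = 2 × 2.437² = 2 × 5.94 = 11.9.
Round up to the next whole participant.

n = 12 per group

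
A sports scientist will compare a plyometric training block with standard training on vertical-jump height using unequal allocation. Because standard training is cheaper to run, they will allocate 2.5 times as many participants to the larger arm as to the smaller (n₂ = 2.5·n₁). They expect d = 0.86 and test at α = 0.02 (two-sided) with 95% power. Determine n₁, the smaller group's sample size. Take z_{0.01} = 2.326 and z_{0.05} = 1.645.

With allocation ratio k = n₂/n₁ = 2.5, Var(x̄₁−x̄₂) = σ²(1/n₁ + 1/(k·n₁)) = σ²·(k+1)/(k·n₁).
So n₁ = (1 + 1/k)·((z_{α/2} + z_β)/d)² = 1.400 × (3.971/0.86)².
n₁ = 1.400 × 21.32 = 29.8.
Round up: n₁ = 30, giving n₂ = 2.5 × 30 = 75.

n₁ = 30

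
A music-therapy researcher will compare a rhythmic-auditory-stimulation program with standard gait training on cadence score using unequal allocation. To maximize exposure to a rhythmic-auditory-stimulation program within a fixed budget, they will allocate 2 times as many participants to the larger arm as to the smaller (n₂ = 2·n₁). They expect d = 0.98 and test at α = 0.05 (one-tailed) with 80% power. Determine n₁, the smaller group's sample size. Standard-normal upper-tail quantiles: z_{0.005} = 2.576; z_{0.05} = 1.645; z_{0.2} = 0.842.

With allocation ratio k = n₂/n₁ = 2, Var(x̄₁−x̄₂) = σ²(1/n₁ + 1/(k·n₁)) = σ²·(k+1)/(k·n₁).
So n₁ = (1 + 1/k)·((z_{α} + z_β)/d)² = 1.500 × (2.487/0.98)².
n₁ = 1.500 × 6.44 = 9.7.
Round up: n₁ = 10, giving n₂ = 2 × 10 = 20.

n₁ = 10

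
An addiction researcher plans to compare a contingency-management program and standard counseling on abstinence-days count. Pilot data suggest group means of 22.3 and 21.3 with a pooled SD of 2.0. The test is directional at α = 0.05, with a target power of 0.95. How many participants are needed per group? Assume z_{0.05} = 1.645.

n = 87 per group

Cohen's d = |M₁ − M₂| / SD_pooled = |22.3 − 21.3| / 2.0 = 1.0 / 2.0 = 0.500.
For two independent groups with equal n: n = 2·((z_{α} + z_β) / d)².
z_{α} + z_β = 1.645 + 1.645 = 3.290.
n = 2 × (3.290 / 0.500)² = 2 × 6.580² = 2 × 43.30 = 86.6.
Round up to the next whole participant.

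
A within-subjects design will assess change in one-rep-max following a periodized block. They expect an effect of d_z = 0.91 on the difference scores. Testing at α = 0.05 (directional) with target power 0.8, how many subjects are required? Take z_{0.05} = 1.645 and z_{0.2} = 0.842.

For a paired (one-sample on differences) test: n = ((z_{α} + z_β) / d)².
z_{α} + z_β = 1.645 + 0.842 = 2.487.
n = (2.487 / 0.91)² = 2.733² = 7.47.
Round up.

n = 8 pairs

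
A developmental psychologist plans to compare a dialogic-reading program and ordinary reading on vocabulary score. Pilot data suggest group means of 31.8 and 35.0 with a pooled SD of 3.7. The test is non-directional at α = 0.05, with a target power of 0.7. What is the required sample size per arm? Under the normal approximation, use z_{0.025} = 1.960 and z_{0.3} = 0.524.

Cohen's d = |M₁ − M₂| / SD_pooled = |31.8 − 35.0| / 3.7 = 3.2 / 3.7 = 0.865.
For two independent groups with equal n: n = 2·((z_{α/2} + z_β) / d)².
z_{α/2} + z_β = 1.960 + 0.524 = 2.484.
n = 2 × (2.484 / 0.865)² = 2 × 2.872² = 2 × 8.25 = 16.5.
Round up to the next whole participant.

n = 17 per group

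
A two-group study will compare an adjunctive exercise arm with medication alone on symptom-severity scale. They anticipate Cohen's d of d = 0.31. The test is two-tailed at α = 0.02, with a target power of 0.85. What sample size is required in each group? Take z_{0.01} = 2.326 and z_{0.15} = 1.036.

For two independent groups with equal n: n = 2·((z_{α/2} + z_β) / d)².
z_{α/2} + z_β = 2.326 + 1.036 = 3.362.
n = 2 × (3.362 / 0.31)² = 2 × 10.845² = 2 × 117.62 = 235.2.
Round up to the next whole participant.

n = 236 per group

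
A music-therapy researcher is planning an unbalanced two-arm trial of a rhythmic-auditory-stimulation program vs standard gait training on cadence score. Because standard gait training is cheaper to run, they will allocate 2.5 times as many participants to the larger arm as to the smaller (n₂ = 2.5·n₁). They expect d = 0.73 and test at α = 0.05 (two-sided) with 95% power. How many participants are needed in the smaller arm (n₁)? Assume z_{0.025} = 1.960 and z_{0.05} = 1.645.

With allocation ratio k = n₂/n₁ = 2.5, Var(x̄₁−x̄₂) = σ²(1/n₁ + 1/(k·n₁)) = σ²·(k+1)/(k·n₁).
So n₁ = (1 + 1/k)·((z_{α/2} + z_β)/d)² = 1.400 × (3.605/0.73)².
n₁ = 1.400 × 24.39 = 34.1.
Round up: n₁ = 35, giving n₂ = ⌈2.5 × 35⌉ = ⌈87.5⌉ = 88.

n₁ = 35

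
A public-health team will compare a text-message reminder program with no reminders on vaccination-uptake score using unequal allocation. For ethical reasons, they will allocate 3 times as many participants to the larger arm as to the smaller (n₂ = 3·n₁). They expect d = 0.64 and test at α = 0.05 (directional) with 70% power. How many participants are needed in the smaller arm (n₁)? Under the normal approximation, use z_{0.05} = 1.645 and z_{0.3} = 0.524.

n₁ = 16

With allocation ratio k = n₂/n₁ = 3, Var(x̄₁−x̄₂) = σ²(1/n₁ + 1/(k·n₁)) = σ²·(k+1)/(k·n₁).
So n₁ = (1 + 1/k)·((z_{α} + z_β)/d)² = 1.333 × (2.169/0.64)².
n₁ = 1.333 × 11.49 = 15.3.
Round up: n₁ = 16, giving n₂ = 3 × 16 = 48.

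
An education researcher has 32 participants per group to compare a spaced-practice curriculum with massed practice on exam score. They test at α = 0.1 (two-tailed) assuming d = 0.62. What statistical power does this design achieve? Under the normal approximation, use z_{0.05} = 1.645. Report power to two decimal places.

power ≈ 0.80

For two equal groups, power = Φ(d·√(n/2) − z_{α/2}).
d·√(n/2) = 0.62 × √(32/2) = 0.62 × 4.000 = 2.480.
z_β = 2.480 − 1.645 = 0.835.
Power = Φ(0.835) = 0.798.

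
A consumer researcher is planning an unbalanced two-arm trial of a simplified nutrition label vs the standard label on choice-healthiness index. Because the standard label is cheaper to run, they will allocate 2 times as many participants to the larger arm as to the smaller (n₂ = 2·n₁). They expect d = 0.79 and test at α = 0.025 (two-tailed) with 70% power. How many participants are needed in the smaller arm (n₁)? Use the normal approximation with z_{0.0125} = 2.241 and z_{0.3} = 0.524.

n₁ = 19

With allocation ratio k = n₂/n₁ = 2, Var(x̄₁−x̄₂) = σ²(1/n₁ + 1/(k·n₁)) = σ²·(k+1)/(k·n₁).
So n₁ = (1 + 1/k)·((z_{α/2} + z_β)/d)² = 1.500 × (2.765/0.79)².
n₁ = 1.500 × 12.25 = 18.4.
Round up: n₁ = 19, giving n₂ = 2 × 19 = 38.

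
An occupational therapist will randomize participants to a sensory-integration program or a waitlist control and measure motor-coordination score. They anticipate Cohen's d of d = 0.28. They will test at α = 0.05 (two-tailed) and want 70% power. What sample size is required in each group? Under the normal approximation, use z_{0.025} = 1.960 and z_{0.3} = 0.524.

n = 158 per group

For two independent groups with equal n: n = 2·((z_{α/2} + z_β) / d)².
z_{α/2} + z_β = 1.960 + 0.524 = 2.484.
n = 2 × (2.484 / 0.28)² = 2 × 8.871² = 2 × 78.70 = 157.4.
Round up to the next whole participant.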